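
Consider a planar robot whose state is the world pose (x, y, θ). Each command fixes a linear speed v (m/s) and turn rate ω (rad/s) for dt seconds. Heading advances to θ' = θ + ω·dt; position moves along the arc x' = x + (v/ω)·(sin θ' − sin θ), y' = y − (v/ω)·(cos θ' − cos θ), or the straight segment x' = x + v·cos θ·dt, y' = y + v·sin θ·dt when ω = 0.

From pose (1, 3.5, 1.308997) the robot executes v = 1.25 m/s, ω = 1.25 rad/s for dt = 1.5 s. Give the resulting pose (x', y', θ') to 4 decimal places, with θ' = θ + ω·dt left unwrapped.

θ' = 1.3090 + 1.25·1.5 = 3.1840
R = v/ω = 1.25/1.25 = 1.0000
x' = 1 + 1.0000·(sin 3.1840 − sin 1.3090) = -0.0083
y' = 3.5 − 1.0000·(cos 3.1840 − cos 1.3090) = 4.7579

(-0.0083, 4.7579, 3.1840)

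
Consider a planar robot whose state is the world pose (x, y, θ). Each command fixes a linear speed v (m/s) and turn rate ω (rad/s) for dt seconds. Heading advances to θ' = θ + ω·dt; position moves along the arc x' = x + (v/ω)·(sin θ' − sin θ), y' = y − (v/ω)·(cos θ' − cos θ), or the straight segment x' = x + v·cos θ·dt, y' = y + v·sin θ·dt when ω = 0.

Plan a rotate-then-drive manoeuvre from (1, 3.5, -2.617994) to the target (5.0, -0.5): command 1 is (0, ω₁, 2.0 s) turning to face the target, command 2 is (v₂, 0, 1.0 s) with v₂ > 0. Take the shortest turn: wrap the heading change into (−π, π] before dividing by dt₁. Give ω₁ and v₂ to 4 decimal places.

ω₁ = 0.9163, v₂ = 5.6569

heading to target = atan2(-0.5−3.5, 5−1) = -0.7854
Δθ = wrap(-0.7854 − -2.6180) = 1.8326; ω₁ = Δθ/dt₁ = 0.9163
distance = √((5−1)² + (-0.5−3.5)²) = 5.6569; v₂ = distance/dt₂ = 5.6569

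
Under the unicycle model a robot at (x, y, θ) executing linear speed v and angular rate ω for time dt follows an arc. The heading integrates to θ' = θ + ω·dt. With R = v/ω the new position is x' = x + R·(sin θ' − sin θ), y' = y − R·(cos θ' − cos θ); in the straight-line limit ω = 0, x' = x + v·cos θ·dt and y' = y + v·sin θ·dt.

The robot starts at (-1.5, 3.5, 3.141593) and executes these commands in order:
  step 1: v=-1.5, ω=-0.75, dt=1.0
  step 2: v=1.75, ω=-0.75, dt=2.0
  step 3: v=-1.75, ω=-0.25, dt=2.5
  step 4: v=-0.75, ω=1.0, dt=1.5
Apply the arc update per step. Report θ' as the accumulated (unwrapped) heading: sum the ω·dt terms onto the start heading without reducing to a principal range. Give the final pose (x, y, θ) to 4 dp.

step 1: θ'=2.3916 (R=2.0000) → pose (-0.1367, 2.9634, 2.3916)
step 2: θ'=0.8916 (R=-2.3333) → pose (-0.3617, 6.1364, 0.8916)
step 3: θ'=0.2666 (R=7.0000) → pose (-3.9641, 3.7809, 0.2666)
step 4: θ'=1.7666 (R=-0.7500) → pose (-4.5022, 2.9115, 1.7666)

(-4.5022, 2.9115, 1.7666)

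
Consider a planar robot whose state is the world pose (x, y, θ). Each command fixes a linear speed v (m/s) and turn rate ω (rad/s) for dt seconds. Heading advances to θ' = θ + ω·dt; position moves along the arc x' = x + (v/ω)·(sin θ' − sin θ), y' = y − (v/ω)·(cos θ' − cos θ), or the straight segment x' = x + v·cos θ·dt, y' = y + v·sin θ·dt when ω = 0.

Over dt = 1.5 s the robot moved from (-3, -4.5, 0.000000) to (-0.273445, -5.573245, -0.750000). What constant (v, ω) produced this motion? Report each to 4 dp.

v = 2.0000, ω = -0.5000

Δθ = -0.750000 − 0.000000 = -0.750000
ω = Δθ/dt = -0.750000/1.5 = -0.5000
R = Δx/(sin θ' − sin θ) = -4.0000
v = R·ω = -4.0000·-0.5000 = 2.0000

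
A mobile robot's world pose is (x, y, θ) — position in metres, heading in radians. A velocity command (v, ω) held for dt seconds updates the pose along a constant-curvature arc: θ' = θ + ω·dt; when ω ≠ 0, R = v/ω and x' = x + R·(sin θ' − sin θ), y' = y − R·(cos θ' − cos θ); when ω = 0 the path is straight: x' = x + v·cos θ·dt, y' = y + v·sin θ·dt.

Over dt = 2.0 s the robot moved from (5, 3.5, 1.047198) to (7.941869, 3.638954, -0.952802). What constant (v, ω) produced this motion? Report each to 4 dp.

v = 1.7500, ω = -1.0000

Δθ = -0.952802 − 1.047198 = -2.000000
ω = Δθ/dt = -2.000000/2.0 = -1.0000
R = Δx/(sin θ' − sin θ) = -1.7500
v = R·ω = -1.7500·-1.0000 = 1.7500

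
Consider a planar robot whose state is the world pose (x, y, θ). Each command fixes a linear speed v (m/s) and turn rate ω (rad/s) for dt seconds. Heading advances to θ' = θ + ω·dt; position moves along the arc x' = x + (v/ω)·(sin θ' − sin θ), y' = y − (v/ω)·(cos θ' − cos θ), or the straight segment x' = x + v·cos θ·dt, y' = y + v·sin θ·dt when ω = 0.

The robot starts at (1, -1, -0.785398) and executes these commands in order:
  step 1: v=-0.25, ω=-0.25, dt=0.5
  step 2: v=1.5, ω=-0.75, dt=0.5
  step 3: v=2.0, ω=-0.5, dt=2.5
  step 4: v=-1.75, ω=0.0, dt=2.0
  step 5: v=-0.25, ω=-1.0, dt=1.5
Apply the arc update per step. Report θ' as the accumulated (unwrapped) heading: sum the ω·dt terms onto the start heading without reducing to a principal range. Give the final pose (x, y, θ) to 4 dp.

(2.9114, -4.0383, -4.0354)

step 1: θ'=-0.9104 (R=1.0000) → pose (0.9174, -0.9063, -0.9104)
step 2: θ'=-1.2854 (R=-2.0000) → pose (1.2570, -1.5701, -1.2854)
step 3: θ'=-2.5354 (R=-4.0000) → pose (-0.3023, -5.9836, -2.5354)
step 4: θ'=-2.5354 (straight) → pose (2.5741, -3.9895, -2.5354)
step 5: θ'=-4.0354 (R=0.2500) → pose (2.9114, -4.0383, -4.0354)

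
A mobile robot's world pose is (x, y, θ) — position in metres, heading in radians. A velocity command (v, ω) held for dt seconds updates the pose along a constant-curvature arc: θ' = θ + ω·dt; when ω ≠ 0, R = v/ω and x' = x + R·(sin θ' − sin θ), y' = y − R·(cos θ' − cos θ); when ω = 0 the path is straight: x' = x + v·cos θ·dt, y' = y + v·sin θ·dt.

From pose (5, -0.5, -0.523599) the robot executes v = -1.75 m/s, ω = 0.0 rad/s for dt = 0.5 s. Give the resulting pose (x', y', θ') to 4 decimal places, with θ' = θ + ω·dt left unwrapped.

θ' = -0.5236 + 0.0·0.5 = -0.5236
ω = 0 → straight: x' = 5 + -1.75·cos(-0.5236)·0.5 = 4.2422
y' = -0.5 + -1.75·sin(-0.5236)·0.5 = -0.0625

(4.2422, -0.0625, -0.5236)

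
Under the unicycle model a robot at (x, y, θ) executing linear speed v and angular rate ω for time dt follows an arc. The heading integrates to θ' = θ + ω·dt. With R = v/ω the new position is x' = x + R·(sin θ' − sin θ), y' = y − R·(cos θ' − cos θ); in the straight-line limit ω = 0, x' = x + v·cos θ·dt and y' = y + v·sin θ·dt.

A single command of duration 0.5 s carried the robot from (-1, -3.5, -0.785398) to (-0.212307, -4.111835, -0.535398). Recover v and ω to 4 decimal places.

Δθ = -0.535398 − -0.785398 = 0.250000
ω = Δθ/dt = 0.250000/0.5 = 0.5000
R = Δx/(sin θ' − sin θ) = 4.0000
v = R·ω = 4.0000·0.5000 = 2.0000

v = 2.0000, ω = 0.5000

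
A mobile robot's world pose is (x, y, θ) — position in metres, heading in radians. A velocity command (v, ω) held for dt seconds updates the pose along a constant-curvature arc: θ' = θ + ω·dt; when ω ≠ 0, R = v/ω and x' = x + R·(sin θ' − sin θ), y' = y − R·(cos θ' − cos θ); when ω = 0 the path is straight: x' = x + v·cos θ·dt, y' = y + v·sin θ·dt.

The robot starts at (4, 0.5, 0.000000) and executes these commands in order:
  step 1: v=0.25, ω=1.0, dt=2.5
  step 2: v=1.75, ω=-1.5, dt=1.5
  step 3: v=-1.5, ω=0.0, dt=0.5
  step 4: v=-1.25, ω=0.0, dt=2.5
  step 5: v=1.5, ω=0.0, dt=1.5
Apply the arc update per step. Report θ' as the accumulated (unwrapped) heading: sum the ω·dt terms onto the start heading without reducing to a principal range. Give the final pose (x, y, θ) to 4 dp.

(2.9847, 2.6133, 0.2500)

step 1: θ'=2.5000 (R=0.2500) → pose (4.1496, 0.9503, 2.5000)
step 2: θ'=0.2500 (R=-1.1667) → pose (4.5592, 3.0154, 0.2500)
step 3: θ'=0.2500 (straight) → pose (3.8325, 2.8298, 0.2500)
step 4: θ'=0.2500 (straight) → pose (0.8047, 2.0567, 0.2500)
step 5: θ'=0.2500 (straight) → pose (2.9847, 2.6133, 0.2500)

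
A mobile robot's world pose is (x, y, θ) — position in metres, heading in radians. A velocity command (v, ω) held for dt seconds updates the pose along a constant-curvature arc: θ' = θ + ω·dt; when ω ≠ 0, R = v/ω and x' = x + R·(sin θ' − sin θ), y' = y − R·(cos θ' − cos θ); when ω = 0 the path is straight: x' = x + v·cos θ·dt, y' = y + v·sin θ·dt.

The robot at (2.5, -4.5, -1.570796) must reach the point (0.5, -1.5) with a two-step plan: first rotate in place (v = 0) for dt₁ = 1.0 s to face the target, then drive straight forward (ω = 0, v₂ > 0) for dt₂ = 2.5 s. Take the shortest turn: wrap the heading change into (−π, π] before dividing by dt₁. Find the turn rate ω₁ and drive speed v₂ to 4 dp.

ω₁ = -2.5536, v₂ = 1.4422

heading to target = atan2(-1.5−-4.5, 0.5−2.5) = 2.1588
Δθ = wrap(2.1588 − -1.5708) = -2.5536; ω₁ = Δθ/dt₁ = -2.5536
distance = √((0.5−2.5)² + (-1.5−-4.5)²) = 3.6056; v₂ = distance/dt₂ = 1.4422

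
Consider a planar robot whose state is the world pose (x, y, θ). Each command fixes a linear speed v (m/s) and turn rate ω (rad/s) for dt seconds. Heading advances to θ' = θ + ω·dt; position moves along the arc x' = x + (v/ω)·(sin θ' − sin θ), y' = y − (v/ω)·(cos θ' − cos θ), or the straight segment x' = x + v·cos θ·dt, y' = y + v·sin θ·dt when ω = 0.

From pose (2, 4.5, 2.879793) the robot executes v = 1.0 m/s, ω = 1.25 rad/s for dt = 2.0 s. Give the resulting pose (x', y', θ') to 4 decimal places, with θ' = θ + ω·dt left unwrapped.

(1.1646, 3.2321, 5.3798)

θ' = 2.8798 + 1.25·2.0 = 5.3798
R = v/ω = 1.0/1.25 = 0.8000
x' = 2 + 0.8000·(sin 5.3798 − sin 2.8798) = 1.1646
y' = 4.5 − 0.8000·(cos 5.3798 − cos 2.8798) = 3.2321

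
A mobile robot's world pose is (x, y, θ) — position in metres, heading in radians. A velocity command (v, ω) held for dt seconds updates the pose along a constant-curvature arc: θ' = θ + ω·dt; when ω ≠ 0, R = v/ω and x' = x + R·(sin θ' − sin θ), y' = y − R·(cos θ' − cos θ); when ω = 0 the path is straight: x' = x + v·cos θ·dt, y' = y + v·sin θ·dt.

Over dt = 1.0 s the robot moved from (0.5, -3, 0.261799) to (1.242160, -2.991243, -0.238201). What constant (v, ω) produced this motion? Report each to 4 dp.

v = 0.7500, ω = -0.5000

Δθ = -0.238201 − 0.261799 = -0.500000
ω = Δθ/dt = -0.500000/1.0 = -0.5000
R = Δx/(sin θ' − sin θ) = -1.5000
v = R·ω = -1.5000·-0.5000 = 0.7500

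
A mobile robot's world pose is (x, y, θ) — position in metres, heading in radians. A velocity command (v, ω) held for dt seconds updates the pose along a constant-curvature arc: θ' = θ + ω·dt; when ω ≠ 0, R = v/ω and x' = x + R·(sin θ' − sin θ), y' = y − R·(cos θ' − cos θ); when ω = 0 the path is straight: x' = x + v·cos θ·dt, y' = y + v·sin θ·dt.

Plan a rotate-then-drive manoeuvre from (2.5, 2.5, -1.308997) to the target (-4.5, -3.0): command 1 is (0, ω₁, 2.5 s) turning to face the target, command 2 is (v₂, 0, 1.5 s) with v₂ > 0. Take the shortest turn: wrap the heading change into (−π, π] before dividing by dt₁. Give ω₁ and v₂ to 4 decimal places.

ω₁ = -0.4667, v₂ = 5.9348

heading to target = atan2(-3−2.5, -4.5−2.5) = -2.4756
Δθ = wrap(-2.4756 − -1.3090) = -1.1666; ω₁ = Δθ/dt₁ = -0.4667
distance = √((-4.5−2.5)² + (-3−2.5)²) = 8.9022; v₂ = distance/dt₂ = 5.9348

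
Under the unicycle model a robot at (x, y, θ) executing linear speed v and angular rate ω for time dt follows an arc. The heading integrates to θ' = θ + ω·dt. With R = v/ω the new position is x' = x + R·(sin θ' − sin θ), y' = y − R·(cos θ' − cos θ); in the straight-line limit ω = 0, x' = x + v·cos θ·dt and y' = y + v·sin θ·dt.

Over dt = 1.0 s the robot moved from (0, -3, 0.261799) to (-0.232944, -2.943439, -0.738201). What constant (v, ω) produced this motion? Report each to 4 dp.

v = -0.2500, ω = -1.0000

Δθ = -0.738201 − 0.261799 = -1.000000
ω = Δθ/dt = -1.000000/1.0 = -1.0000
R = Δx/(sin θ' − sin θ) = 0.2500
v = R·ω = 0.2500·-1.0000 = -0.2500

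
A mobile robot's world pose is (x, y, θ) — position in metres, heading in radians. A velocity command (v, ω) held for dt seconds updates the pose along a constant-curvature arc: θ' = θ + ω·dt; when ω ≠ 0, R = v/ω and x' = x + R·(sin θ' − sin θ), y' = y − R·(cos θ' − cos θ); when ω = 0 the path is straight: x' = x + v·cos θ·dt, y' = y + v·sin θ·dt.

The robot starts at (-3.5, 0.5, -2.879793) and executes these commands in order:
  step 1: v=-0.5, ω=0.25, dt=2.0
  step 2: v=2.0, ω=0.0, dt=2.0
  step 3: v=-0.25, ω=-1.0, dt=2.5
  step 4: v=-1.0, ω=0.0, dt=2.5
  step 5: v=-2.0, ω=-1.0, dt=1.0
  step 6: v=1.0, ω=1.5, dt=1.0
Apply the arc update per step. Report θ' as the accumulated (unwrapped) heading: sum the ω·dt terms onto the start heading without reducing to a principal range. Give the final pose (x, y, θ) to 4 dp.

(-6.3476, -5.1392, -4.3798)

step 1: θ'=-2.3798 (R=-2.0000) → pose (-2.6372, 0.9847, -2.3798)
step 2: θ'=-2.3798 (straight) → pose (-5.5316, -1.7762, -2.3798)
step 3: θ'=-4.8798 (R=0.2500) → pose (-5.1125, -1.9988, -4.8798)
step 4: θ'=-4.8798 (straight) → pose (-5.5291, -4.4638, -4.8798)
step 5: θ'=-5.8798 (R=2.0000) → pose (-6.7160, -5.9701, -5.8798)
step 6: θ'=-4.3798 (R=0.6667) → pose (-6.3476, -5.1392, -4.3798)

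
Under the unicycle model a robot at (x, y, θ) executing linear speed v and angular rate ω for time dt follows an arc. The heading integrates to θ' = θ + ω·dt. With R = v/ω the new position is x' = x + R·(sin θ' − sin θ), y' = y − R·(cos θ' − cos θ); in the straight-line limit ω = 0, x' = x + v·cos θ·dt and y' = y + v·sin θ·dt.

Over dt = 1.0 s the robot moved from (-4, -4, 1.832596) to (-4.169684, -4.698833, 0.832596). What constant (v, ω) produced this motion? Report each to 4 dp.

Δθ = 0.832596 − 1.832596 = -1.000000
ω = Δθ/dt = -1.000000/1.0 = -1.0000
R = −Δy/(cos θ' − cos θ) = 0.7500
v = R·ω = 0.7500·-1.0000 = -0.7500

v = -0.7500, ω = -1.0000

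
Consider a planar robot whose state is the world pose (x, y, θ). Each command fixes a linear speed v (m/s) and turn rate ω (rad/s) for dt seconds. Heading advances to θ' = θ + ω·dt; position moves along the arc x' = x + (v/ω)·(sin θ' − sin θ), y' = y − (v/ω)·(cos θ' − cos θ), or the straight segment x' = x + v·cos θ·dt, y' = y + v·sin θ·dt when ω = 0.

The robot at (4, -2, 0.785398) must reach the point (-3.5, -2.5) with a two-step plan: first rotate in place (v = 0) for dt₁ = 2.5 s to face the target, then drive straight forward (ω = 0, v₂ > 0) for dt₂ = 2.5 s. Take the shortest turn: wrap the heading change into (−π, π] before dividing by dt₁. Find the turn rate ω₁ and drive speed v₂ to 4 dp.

heading to target = atan2(-2.5−-2, -3.5−4) = -3.0750
Δθ = wrap(-3.0750 − 0.7854) = 2.4228; ω₁ = Δθ/dt₁ = 0.9691
distance = √((-3.5−4)² + (-2.5−-2)²) = 7.5166; v₂ = distance/dt₂ = 3.0067

ω₁ = 0.9691, v₂ = 3.0067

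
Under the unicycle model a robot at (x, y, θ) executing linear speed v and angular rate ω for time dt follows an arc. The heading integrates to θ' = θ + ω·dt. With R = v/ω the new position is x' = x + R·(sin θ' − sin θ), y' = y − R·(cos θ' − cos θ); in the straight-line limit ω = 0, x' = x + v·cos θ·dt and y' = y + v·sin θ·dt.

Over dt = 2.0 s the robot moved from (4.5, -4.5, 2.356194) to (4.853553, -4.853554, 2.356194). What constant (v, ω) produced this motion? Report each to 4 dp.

Δθ = 2.356194 − 2.356194 = 0.000000
ω = Δθ/dt = 0.000000/2.0 = 0.0000
ω = 0 → v = (Δx·cos θ + Δy·sin θ)/dt = -0.2500

v = -0.2500, ω = 0.0000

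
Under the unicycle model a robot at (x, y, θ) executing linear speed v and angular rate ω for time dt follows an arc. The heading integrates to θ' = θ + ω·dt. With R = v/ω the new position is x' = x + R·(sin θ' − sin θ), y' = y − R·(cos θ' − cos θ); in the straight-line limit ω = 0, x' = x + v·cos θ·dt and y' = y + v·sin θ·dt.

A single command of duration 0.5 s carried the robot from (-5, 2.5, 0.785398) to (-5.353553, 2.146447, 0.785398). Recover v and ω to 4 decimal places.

Δθ = 0.785398 − 0.785398 = 0.000000
ω = Δθ/dt = 0.000000/0.5 = 0.0000
ω = 0 → v = (Δx·cos θ + Δy·sin θ)/dt = -1.0000

v = -1.0000, ω = 0.0000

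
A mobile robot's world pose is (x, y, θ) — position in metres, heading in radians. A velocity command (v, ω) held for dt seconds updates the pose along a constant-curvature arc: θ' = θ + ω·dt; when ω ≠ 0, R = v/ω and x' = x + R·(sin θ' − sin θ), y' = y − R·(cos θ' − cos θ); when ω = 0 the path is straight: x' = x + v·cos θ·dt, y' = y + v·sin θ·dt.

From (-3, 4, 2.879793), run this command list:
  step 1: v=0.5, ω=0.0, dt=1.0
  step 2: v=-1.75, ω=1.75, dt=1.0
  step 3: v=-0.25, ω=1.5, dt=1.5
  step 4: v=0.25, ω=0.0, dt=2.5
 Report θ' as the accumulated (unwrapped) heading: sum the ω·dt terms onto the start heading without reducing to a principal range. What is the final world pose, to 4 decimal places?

(-1.9703, 5.5156, 6.8798)

step 1: θ'=2.8798 (straight) → pose (-3.4830, 4.1294, 2.8798)
step 2: θ'=4.6298 (R=-1.0000) → pose (-2.2276, 5.0128, 4.6298)
step 3: θ'=6.8798 (R=-0.1667) → pose (-2.4873, 5.1645, 6.8798)
step 4: θ'=6.8798 (straight) → pose (-1.9703, 5.5156, 6.8798)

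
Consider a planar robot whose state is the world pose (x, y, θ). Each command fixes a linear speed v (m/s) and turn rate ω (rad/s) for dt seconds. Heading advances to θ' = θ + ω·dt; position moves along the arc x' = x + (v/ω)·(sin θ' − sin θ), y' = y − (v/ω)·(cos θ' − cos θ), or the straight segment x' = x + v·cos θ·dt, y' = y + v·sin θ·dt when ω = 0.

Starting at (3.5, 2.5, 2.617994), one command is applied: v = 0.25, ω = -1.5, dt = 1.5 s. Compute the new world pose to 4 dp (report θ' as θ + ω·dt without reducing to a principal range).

(3.5234, 2.7998, 0.3680)

θ' = 2.6180 + -1.5·1.5 = 0.3680
R = v/ω = 0.25/-1.5 = -0.1667
x' = 3.5 + -0.1667·(sin 0.3680 − sin 2.6180) = 3.5234
y' = 2.5 − -0.1667·(cos 0.3680 − cos 2.6180) = 2.7998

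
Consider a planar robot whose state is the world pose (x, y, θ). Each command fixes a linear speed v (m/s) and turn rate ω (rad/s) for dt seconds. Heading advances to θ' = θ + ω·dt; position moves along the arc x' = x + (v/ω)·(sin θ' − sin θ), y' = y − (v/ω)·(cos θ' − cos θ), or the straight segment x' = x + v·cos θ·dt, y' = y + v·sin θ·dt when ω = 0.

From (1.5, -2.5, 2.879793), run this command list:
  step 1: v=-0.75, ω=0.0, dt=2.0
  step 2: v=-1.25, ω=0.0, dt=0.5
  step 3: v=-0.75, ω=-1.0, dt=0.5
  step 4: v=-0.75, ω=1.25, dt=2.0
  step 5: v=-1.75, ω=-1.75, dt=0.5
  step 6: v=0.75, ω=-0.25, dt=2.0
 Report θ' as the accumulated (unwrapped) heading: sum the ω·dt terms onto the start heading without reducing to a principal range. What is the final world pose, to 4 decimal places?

(3.8940, -2.7352, 3.5048)

step 1: θ'=2.8798 (straight) → pose (2.9489, -2.8882, 2.8798)
step 2: θ'=2.8798 (straight) → pose (3.5526, -3.0500, 2.8798)
step 3: θ'=2.3798 (R=0.7500) → pose (3.8761, -3.2317, 2.3798)
step 4: θ'=4.8798 (R=-0.6000) → pose (4.8819, -2.6976, 4.8798)
step 5: θ'=4.0048 (R=1.0000) → pose (5.1080, -1.8810, 4.0048)
step 6: θ'=3.5048 (R=-3.0000) → pose (3.8940, -2.7352, 3.5048)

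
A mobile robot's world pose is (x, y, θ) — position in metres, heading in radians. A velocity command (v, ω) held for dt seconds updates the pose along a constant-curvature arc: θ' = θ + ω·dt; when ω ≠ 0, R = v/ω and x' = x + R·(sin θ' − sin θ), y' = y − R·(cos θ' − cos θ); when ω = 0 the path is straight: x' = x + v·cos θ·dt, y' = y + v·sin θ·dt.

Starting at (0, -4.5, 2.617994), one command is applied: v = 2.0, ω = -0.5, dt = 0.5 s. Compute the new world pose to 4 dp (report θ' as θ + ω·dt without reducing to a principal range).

(-0.7949, -3.8975, 2.3680)

θ' = 2.6180 + -0.5·0.5 = 2.3680
R = v/ω = 2.0/-0.5 = -4.0000
x' = 0 + -4.0000·(sin 2.3680 − sin 2.6180) = -0.7949
y' = -4.5 − -4.0000·(cos 2.3680 − cos 2.6180) = -3.8975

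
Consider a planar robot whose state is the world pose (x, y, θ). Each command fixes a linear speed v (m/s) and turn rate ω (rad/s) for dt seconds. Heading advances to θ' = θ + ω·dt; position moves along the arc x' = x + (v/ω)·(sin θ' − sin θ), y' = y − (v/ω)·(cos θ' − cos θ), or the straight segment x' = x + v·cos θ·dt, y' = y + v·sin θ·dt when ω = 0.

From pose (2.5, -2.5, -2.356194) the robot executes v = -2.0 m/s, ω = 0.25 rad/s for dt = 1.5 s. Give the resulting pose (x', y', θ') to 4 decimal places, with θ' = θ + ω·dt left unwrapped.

(4.1788, -0.0349, -1.9812)

θ' = -2.3562 + 0.25·1.5 = -1.9812
R = v/ω = -2.0/0.25 = -8.0000
x' = 2.5 + -8.0000·(sin -1.9812 − sin -2.3562) = 4.1788
y' = -2.5 − -8.0000·(cos -1.9812 − cos -2.3562) = -0.0349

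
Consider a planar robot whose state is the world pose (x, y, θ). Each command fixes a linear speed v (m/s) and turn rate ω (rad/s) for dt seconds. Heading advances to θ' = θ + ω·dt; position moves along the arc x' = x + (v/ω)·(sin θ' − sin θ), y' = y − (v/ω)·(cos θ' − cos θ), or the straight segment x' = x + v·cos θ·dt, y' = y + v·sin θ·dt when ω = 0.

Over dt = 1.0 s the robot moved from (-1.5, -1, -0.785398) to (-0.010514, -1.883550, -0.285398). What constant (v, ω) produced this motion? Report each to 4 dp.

Δθ = -0.285398 − -0.785398 = 0.500000
ω = Δθ/dt = 0.500000/1.0 = 0.5000
R = Δx/(sin θ' − sin θ) = 3.5000
v = R·ω = 3.5000·0.5000 = 1.7500

v = 1.7500, ω = 0.5000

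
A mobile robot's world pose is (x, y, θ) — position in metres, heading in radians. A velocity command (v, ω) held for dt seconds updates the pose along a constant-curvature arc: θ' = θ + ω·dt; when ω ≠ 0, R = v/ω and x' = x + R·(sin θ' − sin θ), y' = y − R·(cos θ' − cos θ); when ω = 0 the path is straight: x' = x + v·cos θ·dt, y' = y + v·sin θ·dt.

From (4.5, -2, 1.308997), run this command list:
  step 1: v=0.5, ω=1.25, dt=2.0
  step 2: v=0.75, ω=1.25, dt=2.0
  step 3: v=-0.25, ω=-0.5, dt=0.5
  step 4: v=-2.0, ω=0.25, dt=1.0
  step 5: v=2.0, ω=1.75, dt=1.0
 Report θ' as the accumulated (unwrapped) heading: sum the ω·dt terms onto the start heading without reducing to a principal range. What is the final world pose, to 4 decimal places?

step 1: θ'=3.8090 (R=0.4000) → pose (3.8660, -1.5823, 3.8090)
step 2: θ'=6.3090 (R=0.6000) → pose (4.2529, -2.6534, 6.3090)
step 3: θ'=6.0590 (R=0.5000) → pose (4.1288, -2.6410, 6.0590)
step 4: θ'=6.3090 (R=-8.0000) → pose (2.1439, -2.4435, 6.3090)
step 5: θ'=8.0590 (R=1.1429) → pose (3.2333, -1.0683, 8.0590)

(3.2333, -1.0683, 8.0590)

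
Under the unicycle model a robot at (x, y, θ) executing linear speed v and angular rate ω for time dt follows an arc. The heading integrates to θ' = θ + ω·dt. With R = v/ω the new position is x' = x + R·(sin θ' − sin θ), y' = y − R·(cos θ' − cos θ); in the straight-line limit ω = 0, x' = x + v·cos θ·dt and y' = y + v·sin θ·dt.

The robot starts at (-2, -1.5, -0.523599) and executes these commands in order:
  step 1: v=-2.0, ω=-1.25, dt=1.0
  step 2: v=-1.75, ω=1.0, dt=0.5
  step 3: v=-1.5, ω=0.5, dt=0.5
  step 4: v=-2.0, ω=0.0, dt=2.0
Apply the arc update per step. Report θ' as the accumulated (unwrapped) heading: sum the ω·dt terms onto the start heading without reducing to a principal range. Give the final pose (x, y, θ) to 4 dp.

(-5.1958, 5.1712, -1.0236)

step 1: θ'=-1.7736 (R=1.6000) → pose (-2.7672, 0.2079, -1.7736)
step 2: θ'=-1.2736 (R=-1.7500) → pose (-2.8081, 1.0729, -1.2736)
step 3: θ'=-1.0236 (R=-3.0000) → pose (-3.1146, 1.7552, -1.0236)
step 4: θ'=-1.0236 (straight) → pose (-5.1958, 5.1712, -1.0236)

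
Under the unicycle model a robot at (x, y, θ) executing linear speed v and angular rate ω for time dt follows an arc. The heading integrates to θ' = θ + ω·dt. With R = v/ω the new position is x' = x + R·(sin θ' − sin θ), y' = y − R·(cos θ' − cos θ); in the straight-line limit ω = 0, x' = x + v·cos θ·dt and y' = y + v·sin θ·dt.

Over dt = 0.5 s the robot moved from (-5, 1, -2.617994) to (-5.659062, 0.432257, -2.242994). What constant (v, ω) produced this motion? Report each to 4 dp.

Δθ = -2.242994 − -2.617994 = 0.375000
ω = Δθ/dt = 0.375000/0.5 = 0.7500
R = Δx/(sin θ' − sin θ) = 2.3333
v = R·ω = 2.3333·0.7500 = 1.7500

v = 1.7500, ω = 0.7500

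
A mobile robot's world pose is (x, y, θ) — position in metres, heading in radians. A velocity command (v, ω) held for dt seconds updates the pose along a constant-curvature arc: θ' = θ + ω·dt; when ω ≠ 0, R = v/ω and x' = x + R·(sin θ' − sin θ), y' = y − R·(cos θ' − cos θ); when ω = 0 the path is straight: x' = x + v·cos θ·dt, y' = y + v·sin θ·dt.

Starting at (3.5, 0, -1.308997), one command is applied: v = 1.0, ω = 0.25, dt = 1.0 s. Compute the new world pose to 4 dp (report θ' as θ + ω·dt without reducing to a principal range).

θ' = -1.3090 + 0.25·1.0 = -1.0590
R = v/ω = 1.0/0.25 = 4.0000
x' = 3.5 + 4.0000·(sin -1.0590 − sin -1.3090) = 3.8762
y' = 0 − 4.0000·(cos -1.0590 − cos -1.3090) = -0.9237

(3.8762, -0.9237, -1.0590)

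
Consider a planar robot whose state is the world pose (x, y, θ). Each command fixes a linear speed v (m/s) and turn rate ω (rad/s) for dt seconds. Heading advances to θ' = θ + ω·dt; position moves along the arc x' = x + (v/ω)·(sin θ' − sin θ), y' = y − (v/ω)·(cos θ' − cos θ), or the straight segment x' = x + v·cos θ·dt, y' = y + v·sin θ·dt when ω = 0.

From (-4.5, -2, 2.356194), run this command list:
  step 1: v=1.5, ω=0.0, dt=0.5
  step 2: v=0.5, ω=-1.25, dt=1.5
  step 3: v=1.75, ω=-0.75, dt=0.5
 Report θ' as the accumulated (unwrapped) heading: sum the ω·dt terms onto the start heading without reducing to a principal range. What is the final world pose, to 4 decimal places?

(-4.1000, -0.5804, 0.1062)

step 1: θ'=2.3562 (straight) → pose (-5.0303, -1.4697, 2.3562)
step 2: θ'=0.4812 (R=-0.4000) → pose (-4.9326, -0.8322, 0.4812)
step 3: θ'=0.1062 (R=-2.3333) → pose (-4.1000, -0.5804, 0.1062)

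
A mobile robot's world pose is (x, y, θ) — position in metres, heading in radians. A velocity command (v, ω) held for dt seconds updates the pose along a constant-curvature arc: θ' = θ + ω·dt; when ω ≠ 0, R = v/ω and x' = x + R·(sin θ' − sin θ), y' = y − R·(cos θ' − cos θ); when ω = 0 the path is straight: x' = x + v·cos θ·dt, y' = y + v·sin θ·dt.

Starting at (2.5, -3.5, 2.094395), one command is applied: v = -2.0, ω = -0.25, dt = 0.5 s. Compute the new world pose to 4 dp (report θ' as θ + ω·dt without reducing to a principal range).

θ' = 2.0944 + -0.25·0.5 = 1.9694
R = v/ω = -2.0/-0.25 = 8.0000
x' = 2.5 + 8.0000·(sin 1.9694 − sin 2.0944) = 2.9446
y' = -3.5 − 8.0000·(cos 1.9694 − cos 2.0944) = -4.3950

(2.9446, -4.3950, 1.9694)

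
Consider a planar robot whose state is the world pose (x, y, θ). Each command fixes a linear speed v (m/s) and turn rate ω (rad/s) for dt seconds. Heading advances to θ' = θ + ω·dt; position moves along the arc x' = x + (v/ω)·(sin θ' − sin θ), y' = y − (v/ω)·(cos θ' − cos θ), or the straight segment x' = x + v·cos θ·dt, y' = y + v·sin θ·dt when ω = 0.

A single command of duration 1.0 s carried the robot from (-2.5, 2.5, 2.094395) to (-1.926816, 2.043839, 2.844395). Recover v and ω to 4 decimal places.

Δθ = 2.844395 − 2.094395 = 0.750000
ω = Δθ/dt = 0.750000/1.0 = 0.7500
R = Δx/(sin θ' − sin θ) = -1.0000
v = R·ω = -1.0000·0.7500 = -0.7500

v = -0.7500, ω = 0.7500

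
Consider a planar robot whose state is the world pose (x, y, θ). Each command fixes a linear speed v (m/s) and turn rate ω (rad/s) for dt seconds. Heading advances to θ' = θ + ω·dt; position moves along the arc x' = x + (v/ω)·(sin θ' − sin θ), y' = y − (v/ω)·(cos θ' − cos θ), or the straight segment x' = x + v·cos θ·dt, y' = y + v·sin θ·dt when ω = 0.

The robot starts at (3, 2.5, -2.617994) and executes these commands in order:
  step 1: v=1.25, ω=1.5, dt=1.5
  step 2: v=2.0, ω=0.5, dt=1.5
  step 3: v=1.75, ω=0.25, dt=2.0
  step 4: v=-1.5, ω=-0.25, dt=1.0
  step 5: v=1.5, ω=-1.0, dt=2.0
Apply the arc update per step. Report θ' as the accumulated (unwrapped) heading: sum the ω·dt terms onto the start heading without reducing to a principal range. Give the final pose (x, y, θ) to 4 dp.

(10.1095, 1.1319, -1.3680)

step 1: θ'=-0.3680 (R=0.8333) → pose (3.1169, 1.0008, -0.3680)
step 2: θ'=0.3820 (R=4.0000) → pose (6.0470, 1.0213, 0.3820)
step 3: θ'=0.8820 (R=7.0000) → pose (8.8416, 3.0675, 0.8820)
step 4: θ'=0.6320 (R=6.0000) → pose (7.7541, 2.0401, 0.6320)
step 5: θ'=-1.3680 (R=-1.5000) → pose (10.1095, 1.1319, -1.3680)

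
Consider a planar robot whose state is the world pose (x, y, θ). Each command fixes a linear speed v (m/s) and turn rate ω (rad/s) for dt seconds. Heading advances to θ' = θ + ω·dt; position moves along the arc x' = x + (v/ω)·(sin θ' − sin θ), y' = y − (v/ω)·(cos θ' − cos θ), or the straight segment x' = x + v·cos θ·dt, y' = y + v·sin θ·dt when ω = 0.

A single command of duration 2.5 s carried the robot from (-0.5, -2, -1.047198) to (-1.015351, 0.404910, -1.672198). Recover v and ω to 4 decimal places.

v = -1.0000, ω = -0.2500

Δθ = -1.672198 − -1.047198 = -0.625000
ω = Δθ/dt = -0.625000/2.5 = -0.2500
R = −Δy/(cos θ' − cos θ) = 4.0000
v = R·ω = 4.0000·-0.2500 = -1.0000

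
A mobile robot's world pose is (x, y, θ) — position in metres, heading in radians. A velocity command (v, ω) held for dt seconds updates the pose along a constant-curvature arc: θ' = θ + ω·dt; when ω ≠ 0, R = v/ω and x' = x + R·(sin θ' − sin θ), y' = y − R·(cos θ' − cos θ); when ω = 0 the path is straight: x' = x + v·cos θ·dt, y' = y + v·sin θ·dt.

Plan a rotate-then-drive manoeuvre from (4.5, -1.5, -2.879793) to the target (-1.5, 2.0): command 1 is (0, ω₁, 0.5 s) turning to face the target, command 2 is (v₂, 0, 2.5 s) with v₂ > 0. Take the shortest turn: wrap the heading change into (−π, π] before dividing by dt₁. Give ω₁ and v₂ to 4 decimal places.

ω₁ = -1.5797, v₂ = 2.7785

heading to target = atan2(2−-1.5, -1.5−4.5) = 2.6135
Δθ = wrap(2.6135 − -2.8798) = -0.7899; ω₁ = Δθ/dt₁ = -1.5797
distance = √((-1.5−4.5)² + (2−-1.5)²) = 6.9462; v₂ = distance/dt₂ = 2.7785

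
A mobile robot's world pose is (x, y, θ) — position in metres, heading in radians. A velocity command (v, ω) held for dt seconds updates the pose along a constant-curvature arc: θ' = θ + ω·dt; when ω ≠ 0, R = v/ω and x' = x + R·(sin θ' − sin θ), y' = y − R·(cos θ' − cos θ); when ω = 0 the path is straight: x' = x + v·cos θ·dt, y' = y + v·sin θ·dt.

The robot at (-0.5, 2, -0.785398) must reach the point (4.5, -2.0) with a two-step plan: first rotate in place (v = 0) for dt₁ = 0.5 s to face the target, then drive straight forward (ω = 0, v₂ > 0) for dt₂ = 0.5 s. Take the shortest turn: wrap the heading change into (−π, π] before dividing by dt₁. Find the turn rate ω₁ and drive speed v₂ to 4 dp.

heading to target = atan2(-2−2, 4.5−-0.5) = -0.6747
Δθ = wrap(-0.6747 − -0.7854) = 0.1107; ω₁ = Δθ/dt₁ = 0.2213
distance = √((4.5−-0.5)² + (-2−2)²) = 6.4031; v₂ = distance/dt₂ = 12.8062

ω₁ = 0.2213, v₂ = 12.8062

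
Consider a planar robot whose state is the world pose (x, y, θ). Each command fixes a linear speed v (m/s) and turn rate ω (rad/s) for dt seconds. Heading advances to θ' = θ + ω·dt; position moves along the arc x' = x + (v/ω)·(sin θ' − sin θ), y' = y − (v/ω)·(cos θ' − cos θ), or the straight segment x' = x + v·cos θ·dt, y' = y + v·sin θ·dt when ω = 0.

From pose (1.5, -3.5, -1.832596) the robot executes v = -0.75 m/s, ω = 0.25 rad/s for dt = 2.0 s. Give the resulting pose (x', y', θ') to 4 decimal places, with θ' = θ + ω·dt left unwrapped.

θ' = -1.8326 + 0.25·2.0 = -1.3326
R = v/ω = -0.75/0.25 = -3.0000
x' = 1.5 + -3.0000·(sin -1.3326 − sin -1.8326) = 1.5175
y' = -3.5 − -3.0000·(cos -1.3326 − cos -1.8326) = -2.0157

(1.5175, -2.0157, -1.3326)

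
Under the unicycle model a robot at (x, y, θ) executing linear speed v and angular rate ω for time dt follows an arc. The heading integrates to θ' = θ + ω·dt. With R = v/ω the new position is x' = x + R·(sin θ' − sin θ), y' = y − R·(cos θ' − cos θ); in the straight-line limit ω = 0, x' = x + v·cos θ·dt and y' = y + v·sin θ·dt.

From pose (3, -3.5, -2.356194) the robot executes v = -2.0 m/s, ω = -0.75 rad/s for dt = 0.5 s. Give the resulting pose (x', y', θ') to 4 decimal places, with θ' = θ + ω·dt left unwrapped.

(3.8217, -2.9404, -2.7312)

θ' = -2.3562 + -0.75·0.5 = -2.7312
R = v/ω = -2.0/-0.75 = 2.6667
x' = 3 + 2.6667·(sin -2.7312 − sin -2.3562) = 3.8217
y' = -3.5 − 2.6667·(cos -2.7312 − cos -2.3562) = -2.9404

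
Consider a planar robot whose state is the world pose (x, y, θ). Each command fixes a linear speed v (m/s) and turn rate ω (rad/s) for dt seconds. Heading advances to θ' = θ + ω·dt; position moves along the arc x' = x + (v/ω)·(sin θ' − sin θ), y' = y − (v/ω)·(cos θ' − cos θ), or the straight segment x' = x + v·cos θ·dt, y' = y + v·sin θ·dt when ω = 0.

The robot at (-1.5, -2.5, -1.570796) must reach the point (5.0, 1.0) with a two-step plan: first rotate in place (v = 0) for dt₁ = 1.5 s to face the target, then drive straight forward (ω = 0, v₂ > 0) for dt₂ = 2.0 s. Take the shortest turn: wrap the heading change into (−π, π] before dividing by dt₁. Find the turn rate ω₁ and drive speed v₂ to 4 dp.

ω₁ = 1.3765, v₂ = 3.6912

heading to target = atan2(1−-2.5, 5−-1.5) = 0.4939
Δθ = wrap(0.4939 − -1.5708) = 2.0647; ω₁ = Δθ/dt₁ = 1.3765
distance = √((5−-1.5)² + (1−-2.5)²) = 7.3824; v₂ = distance/dt₂ = 3.6912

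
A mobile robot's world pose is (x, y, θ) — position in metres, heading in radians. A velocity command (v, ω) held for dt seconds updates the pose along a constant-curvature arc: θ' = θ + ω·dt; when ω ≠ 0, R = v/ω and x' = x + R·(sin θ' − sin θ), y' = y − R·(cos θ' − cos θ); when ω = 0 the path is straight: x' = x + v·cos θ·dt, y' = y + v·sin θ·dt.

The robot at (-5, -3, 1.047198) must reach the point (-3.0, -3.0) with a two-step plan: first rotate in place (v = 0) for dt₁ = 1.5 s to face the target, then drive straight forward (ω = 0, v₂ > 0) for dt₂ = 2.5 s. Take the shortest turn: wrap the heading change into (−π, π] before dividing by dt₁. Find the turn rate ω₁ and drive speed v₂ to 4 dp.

heading to target = atan2(-3−-3, -3−-5) = 0.0000
Δθ = wrap(0.0000 − 1.0472) = -1.0472; ω₁ = Δθ/dt₁ = -0.6981
distance = √((-3−-5)² + (-3−-3)²) = 2.0000; v₂ = distance/dt₂ = 0.8000

ω₁ = -0.6981, v₂ = 0.8000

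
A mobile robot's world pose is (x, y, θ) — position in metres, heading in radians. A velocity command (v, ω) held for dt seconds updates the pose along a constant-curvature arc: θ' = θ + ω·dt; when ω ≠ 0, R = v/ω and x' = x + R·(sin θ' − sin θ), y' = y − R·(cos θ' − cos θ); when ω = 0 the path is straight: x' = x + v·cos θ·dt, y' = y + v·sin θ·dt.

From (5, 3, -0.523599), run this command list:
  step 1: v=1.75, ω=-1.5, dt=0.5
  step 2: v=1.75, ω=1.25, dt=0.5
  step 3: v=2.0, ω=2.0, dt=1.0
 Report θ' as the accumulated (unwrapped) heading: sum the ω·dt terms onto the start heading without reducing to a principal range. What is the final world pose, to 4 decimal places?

step 1: θ'=-1.2736 (R=-1.1667) → pose (5.5322, 2.3313, -1.2736)
step 2: θ'=-0.6486 (R=1.4000) → pose (6.0251, 1.6256, -0.6486)
step 3: θ'=1.3514 (R=1.0000) → pose (7.6052, 2.2049, 1.3514)

(7.6052, 2.2049, 1.3514)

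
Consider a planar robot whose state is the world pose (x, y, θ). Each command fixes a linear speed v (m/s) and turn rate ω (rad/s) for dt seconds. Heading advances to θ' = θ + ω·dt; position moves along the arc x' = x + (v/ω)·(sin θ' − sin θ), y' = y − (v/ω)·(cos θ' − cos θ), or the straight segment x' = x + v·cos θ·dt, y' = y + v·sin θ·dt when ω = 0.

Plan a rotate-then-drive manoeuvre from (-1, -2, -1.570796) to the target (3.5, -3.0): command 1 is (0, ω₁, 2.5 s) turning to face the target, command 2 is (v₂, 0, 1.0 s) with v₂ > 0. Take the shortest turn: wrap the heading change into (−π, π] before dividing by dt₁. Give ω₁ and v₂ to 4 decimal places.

heading to target = atan2(-3−-2, 3.5−-1) = -0.2187
Δθ = wrap(-0.2187 − -1.5708) = 1.3521; ω₁ = Δθ/dt₁ = 0.5409
distance = √((3.5−-1)² + (-3−-2)²) = 4.6098; v₂ = distance/dt₂ = 4.6098

ω₁ = 0.5409, v₂ = 4.6098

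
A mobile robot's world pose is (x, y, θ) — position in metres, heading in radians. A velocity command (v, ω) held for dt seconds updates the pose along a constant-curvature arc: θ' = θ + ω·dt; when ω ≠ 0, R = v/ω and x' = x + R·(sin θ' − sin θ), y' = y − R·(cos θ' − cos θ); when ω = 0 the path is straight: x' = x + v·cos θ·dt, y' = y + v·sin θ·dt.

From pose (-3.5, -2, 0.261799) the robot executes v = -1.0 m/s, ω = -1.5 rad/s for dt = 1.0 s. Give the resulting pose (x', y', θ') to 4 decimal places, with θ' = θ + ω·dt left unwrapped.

θ' = 0.2618 + -1.5·1.0 = -1.2382
R = v/ω = -1.0/-1.5 = 0.6667
x' = -3.5 + 0.6667·(sin -1.2382 − sin 0.2618) = -4.3027
y' = -2 − 0.6667·(cos -1.2382 − cos 0.2618) = -1.5737

(-4.3027, -1.5737, -1.2382)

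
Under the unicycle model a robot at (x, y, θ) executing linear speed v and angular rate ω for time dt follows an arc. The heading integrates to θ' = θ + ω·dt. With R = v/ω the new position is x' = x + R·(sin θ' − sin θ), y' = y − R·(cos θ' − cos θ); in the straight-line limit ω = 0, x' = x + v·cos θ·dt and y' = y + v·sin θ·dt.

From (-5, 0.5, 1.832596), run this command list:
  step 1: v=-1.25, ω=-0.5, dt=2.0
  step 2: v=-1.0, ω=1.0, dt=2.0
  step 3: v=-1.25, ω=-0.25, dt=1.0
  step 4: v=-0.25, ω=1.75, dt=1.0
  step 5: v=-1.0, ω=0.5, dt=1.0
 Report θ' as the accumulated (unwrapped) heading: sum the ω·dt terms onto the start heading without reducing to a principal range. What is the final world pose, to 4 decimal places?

step 1: θ'=0.8326 (R=2.5000) → pose (-5.5656, -1.8294, 0.8326)
step 2: θ'=2.8326 (R=-1.0000) → pose (-5.1300, -3.4550, 2.8326)
step 3: θ'=2.5826 (R=5.0000) → pose (-3.9989, -3.9793, 2.5826)
step 4: θ'=4.3326 (R=-0.1429) → pose (-3.7904, -3.9111, 4.3326)
step 5: θ'=4.8326 (R=-2.0000) → pose (-3.6623, -2.9299, 4.8326)

(-3.6623, -2.9299, 4.8326)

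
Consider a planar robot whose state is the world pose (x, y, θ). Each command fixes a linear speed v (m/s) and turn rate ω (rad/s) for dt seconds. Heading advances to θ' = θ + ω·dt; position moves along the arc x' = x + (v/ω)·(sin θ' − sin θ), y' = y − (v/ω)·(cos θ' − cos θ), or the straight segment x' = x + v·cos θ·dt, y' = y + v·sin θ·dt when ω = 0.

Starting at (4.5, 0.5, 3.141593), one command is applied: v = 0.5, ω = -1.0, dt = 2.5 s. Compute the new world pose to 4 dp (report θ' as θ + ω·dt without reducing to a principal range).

θ' = 3.1416 + -1.0·2.5 = 0.6416
R = v/ω = 0.5/-1.0 = -0.5000
x' = 4.5 + -0.5000·(sin 0.6416 − sin 3.1416) = 4.2008
y' = 0.5 − -0.5000·(cos 0.6416 − cos 3.1416) = 1.4006

(4.2008, 1.4006, 0.6416)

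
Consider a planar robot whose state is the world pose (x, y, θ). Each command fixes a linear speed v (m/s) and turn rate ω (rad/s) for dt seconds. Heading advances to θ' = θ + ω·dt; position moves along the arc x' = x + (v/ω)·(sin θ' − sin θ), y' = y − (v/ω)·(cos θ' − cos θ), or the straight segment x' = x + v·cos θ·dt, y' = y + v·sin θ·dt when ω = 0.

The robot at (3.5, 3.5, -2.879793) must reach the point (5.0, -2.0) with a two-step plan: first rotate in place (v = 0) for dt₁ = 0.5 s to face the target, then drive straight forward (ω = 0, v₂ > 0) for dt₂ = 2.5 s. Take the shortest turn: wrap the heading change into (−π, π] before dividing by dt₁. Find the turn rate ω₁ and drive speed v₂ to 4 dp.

ω₁ = 3.1505, v₂ = 2.2804

heading to target = atan2(-2−3.5, 5−3.5) = -1.3045
Δθ = wrap(-1.3045 − -2.8798) = 1.5752; ω₁ = Δθ/dt₁ = 3.1505
distance = √((5−3.5)² + (-2−3.5)²) = 5.7009; v₂ = distance/dt₂ = 2.2804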